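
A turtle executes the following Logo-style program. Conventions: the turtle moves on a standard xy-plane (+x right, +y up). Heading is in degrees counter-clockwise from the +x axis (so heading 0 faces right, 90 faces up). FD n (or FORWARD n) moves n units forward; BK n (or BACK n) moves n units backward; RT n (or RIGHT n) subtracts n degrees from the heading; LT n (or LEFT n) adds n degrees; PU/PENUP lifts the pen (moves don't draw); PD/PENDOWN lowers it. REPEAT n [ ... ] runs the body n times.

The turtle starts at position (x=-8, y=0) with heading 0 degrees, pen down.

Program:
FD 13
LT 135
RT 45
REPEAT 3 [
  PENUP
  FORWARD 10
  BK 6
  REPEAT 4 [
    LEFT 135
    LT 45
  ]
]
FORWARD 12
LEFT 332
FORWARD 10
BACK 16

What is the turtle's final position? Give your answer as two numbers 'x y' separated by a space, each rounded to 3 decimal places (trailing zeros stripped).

Executing turtle program step by step:
Start: pos=(-8,0), heading=0, pen down
FD 13: (-8,0) -> (5,0) [heading=0, draw]
LT 135: heading 0 -> 135
RT 45: heading 135 -> 90
REPEAT 3 [
  -- iteration 1/3 --
  PU: pen up
  FD 10: (5,0) -> (5,10) [heading=90, move]
  BK 6: (5,10) -> (5,4) [heading=90, move]
  REPEAT 4 [
    -- iteration 1/4 --
    LT 135: heading 90 -> 225
    LT 45: heading 225 -> 270
    -- iteration 2/4 --
    LT 135: heading 270 -> 45
    LT 45: heading 45 -> 90
    -- iteration 3/4 --
    LT 135: heading 90 -> 225
    LT 45: heading 225 -> 270
    -- iteration 4/4 --
    LT 135: heading 270 -> 45
    LT 45: heading 45 -> 90
  ]
  -- iteration 2/3 --
  PU: pen up
  FD 10: (5,4) -> (5,14) [heading=90, move]
  BK 6: (5,14) -> (5,8) [heading=90, move]
  REPEAT 4 [
    -- iteration 1/4 --
    LT 135: heading 90 -> 225
    LT 45: heading 225 -> 270
    -- iteration 2/4 --
    LT 135: heading 270 -> 45
    LT 45: heading 45 -> 90
    -- iteration 3/4 --
    LT 135: heading 90 -> 225
    LT 45: heading 225 -> 270
    -- iteration 4/4 --
    LT 135: heading 270 -> 45
    LT 45: heading 45 -> 90
  ]
  -- iteration 3/3 --
  PU: pen up
  FD 10: (5,8) -> (5,18) [heading=90, move]
  BK 6: (5,18) -> (5,12) [heading=90, move]
  REPEAT 4 [
    -- iteration 1/4 --
    LT 135: heading 90 -> 225
    LT 45: heading 225 -> 270
    -- iteration 2/4 --
    LT 135: heading 270 -> 45
    LT 45: heading 45 -> 90
    -- iteration 3/4 --
    LT 135: heading 90 -> 225
    LT 45: heading 225 -> 270
    -- iteration 4/4 --
    LT 135: heading 270 -> 45
    LT 45: heading 45 -> 90
  ]
]
FD 12: (5,12) -> (5,24) [heading=90, move]
LT 332: heading 90 -> 62
FD 10: (5,24) -> (9.695,32.829) [heading=62, move]
BK 16: (9.695,32.829) -> (2.183,18.702) [heading=62, move]
Final: pos=(2.183,18.702), heading=62, 1 segment(s) drawn

Answer: 2.183 18.702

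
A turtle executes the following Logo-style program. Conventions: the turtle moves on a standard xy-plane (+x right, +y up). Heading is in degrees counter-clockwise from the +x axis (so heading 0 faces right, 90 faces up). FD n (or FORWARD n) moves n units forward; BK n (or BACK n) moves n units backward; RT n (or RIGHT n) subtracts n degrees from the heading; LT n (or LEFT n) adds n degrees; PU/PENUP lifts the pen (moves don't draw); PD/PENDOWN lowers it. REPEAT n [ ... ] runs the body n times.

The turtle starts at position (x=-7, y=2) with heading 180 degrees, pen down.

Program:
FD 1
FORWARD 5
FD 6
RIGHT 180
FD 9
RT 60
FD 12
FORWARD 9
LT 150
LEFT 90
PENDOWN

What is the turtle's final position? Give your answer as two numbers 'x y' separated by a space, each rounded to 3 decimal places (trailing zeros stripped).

Executing turtle program step by step:
Start: pos=(-7,2), heading=180, pen down
FD 1: (-7,2) -> (-8,2) [heading=180, draw]
FD 5: (-8,2) -> (-13,2) [heading=180, draw]
FD 6: (-13,2) -> (-19,2) [heading=180, draw]
RT 180: heading 180 -> 0
FD 9: (-19,2) -> (-10,2) [heading=0, draw]
RT 60: heading 0 -> 300
FD 12: (-10,2) -> (-4,-8.392) [heading=300, draw]
FD 9: (-4,-8.392) -> (0.5,-16.187) [heading=300, draw]
LT 150: heading 300 -> 90
LT 90: heading 90 -> 180
PD: pen down
Final: pos=(0.5,-16.187), heading=180, 6 segment(s) drawn

Answer: 0.5 -16.187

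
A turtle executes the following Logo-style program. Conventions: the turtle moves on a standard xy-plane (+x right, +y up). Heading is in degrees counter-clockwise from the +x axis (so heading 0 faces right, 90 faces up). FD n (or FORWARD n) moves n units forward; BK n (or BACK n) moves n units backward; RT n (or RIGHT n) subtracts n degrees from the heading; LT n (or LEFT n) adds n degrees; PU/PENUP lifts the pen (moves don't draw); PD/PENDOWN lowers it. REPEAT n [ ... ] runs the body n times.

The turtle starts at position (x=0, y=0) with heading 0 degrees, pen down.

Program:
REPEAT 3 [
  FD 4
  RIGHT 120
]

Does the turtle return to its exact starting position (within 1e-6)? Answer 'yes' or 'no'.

Executing turtle program step by step:
Start: pos=(0,0), heading=0, pen down
REPEAT 3 [
  -- iteration 1/3 --
  FD 4: (0,0) -> (4,0) [heading=0, draw]
  RT 120: heading 0 -> 240
  -- iteration 2/3 --
  FD 4: (4,0) -> (2,-3.464) [heading=240, draw]
  RT 120: heading 240 -> 120
  -- iteration 3/3 --
  FD 4: (2,-3.464) -> (0,0) [heading=120, draw]
  RT 120: heading 120 -> 0
]
Final: pos=(0,0), heading=0, 3 segment(s) drawn

Start position: (0, 0)
Final position: (0, 0)
Distance = 0; < 1e-6 -> CLOSED

Answer: yes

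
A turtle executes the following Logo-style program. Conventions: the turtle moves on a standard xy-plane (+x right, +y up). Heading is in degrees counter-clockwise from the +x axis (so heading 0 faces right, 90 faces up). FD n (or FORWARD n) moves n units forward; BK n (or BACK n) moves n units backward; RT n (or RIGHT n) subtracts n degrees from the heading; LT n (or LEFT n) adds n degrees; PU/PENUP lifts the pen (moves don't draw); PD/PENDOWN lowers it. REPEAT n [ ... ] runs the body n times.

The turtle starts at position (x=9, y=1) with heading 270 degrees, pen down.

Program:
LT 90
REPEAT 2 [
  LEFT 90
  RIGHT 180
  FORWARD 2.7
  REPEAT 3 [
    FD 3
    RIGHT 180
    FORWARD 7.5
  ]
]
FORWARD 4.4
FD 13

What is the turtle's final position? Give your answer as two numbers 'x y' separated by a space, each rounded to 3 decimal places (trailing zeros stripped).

Answer: -10.2 2.8

Derivation:
Executing turtle program step by step:
Start: pos=(9,1), heading=270, pen down
LT 90: heading 270 -> 0
REPEAT 2 [
  -- iteration 1/2 --
  LT 90: heading 0 -> 90
  RT 180: heading 90 -> 270
  FD 2.7: (9,1) -> (9,-1.7) [heading=270, draw]
  REPEAT 3 [
    -- iteration 1/3 --
    FD 3: (9,-1.7) -> (9,-4.7) [heading=270, draw]
    RT 180: heading 270 -> 90
    FD 7.5: (9,-4.7) -> (9,2.8) [heading=90, draw]
    -- iteration 2/3 --
    FD 3: (9,2.8) -> (9,5.8) [heading=90, draw]
    RT 180: heading 90 -> 270
    FD 7.5: (9,5.8) -> (9,-1.7) [heading=270, draw]
    -- iteration 3/3 --
    FD 3: (9,-1.7) -> (9,-4.7) [heading=270, draw]
    RT 180: heading 270 -> 90
    FD 7.5: (9,-4.7) -> (9,2.8) [heading=90, draw]
  ]
  -- iteration 2/2 --
  LT 90: heading 90 -> 180
  RT 180: heading 180 -> 0
  FD 2.7: (9,2.8) -> (11.7,2.8) [heading=0, draw]
  REPEAT 3 [
    -- iteration 1/3 --
    FD 3: (11.7,2.8) -> (14.7,2.8) [heading=0, draw]
    RT 180: heading 0 -> 180
    FD 7.5: (14.7,2.8) -> (7.2,2.8) [heading=180, draw]
    -- iteration 2/3 --
    FD 3: (7.2,2.8) -> (4.2,2.8) [heading=180, draw]
    RT 180: heading 180 -> 0
    FD 7.5: (4.2,2.8) -> (11.7,2.8) [heading=0, draw]
    -- iteration 3/3 --
    FD 3: (11.7,2.8) -> (14.7,2.8) [heading=0, draw]
    RT 180: heading 0 -> 180
    FD 7.5: (14.7,2.8) -> (7.2,2.8) [heading=180, draw]
  ]
]
FD 4.4: (7.2,2.8) -> (2.8,2.8) [heading=180, draw]
FD 13: (2.8,2.8) -> (-10.2,2.8) [heading=180, draw]
Final: pos=(-10.2,2.8), heading=180, 16 segment(s) drawn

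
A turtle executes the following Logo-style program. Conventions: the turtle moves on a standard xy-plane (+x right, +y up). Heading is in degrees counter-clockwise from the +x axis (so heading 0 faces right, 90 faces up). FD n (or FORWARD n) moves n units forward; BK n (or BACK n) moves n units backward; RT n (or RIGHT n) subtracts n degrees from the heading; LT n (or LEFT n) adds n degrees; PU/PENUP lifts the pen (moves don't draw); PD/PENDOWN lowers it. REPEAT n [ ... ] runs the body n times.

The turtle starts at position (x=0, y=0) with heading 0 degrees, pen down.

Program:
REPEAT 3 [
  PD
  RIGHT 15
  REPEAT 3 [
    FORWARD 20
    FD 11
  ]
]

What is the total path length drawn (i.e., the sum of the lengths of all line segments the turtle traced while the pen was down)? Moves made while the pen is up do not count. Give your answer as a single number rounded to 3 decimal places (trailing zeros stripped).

Executing turtle program step by step:
Start: pos=(0,0), heading=0, pen down
REPEAT 3 [
  -- iteration 1/3 --
  PD: pen down
  RT 15: heading 0 -> 345
  REPEAT 3 [
    -- iteration 1/3 --
    FD 20: (0,0) -> (19.319,-5.176) [heading=345, draw]
    FD 11: (19.319,-5.176) -> (29.944,-8.023) [heading=345, draw]
    -- iteration 2/3 --
    FD 20: (29.944,-8.023) -> (49.262,-13.2) [heading=345, draw]
    FD 11: (49.262,-13.2) -> (59.887,-16.047) [heading=345, draw]
    -- iteration 3/3 --
    FD 20: (59.887,-16.047) -> (79.206,-21.223) [heading=345, draw]
    FD 11: (79.206,-21.223) -> (89.831,-24.07) [heading=345, draw]
  ]
  -- iteration 2/3 --
  PD: pen down
  RT 15: heading 345 -> 330
  REPEAT 3 [
    -- iteration 1/3 --
    FD 20: (89.831,-24.07) -> (107.152,-34.07) [heading=330, draw]
    FD 11: (107.152,-34.07) -> (116.678,-39.57) [heading=330, draw]
    -- iteration 2/3 --
    FD 20: (116.678,-39.57) -> (133.998,-49.57) [heading=330, draw]
    FD 11: (133.998,-49.57) -> (143.525,-55.07) [heading=330, draw]
    -- iteration 3/3 --
    FD 20: (143.525,-55.07) -> (160.845,-65.07) [heading=330, draw]
    FD 11: (160.845,-65.07) -> (170.371,-70.57) [heading=330, draw]
  ]
  -- iteration 3/3 --
  PD: pen down
  RT 15: heading 330 -> 315
  REPEAT 3 [
    -- iteration 1/3 --
    FD 20: (170.371,-70.57) -> (184.514,-84.712) [heading=315, draw]
    FD 11: (184.514,-84.712) -> (192.292,-92.49) [heading=315, draw]
    -- iteration 2/3 --
    FD 20: (192.292,-92.49) -> (206.434,-106.633) [heading=315, draw]
    FD 11: (206.434,-106.633) -> (214.212,-114.411) [heading=315, draw]
    -- iteration 3/3 --
    FD 20: (214.212,-114.411) -> (228.354,-128.553) [heading=315, draw]
    FD 11: (228.354,-128.553) -> (236.132,-136.331) [heading=315, draw]
  ]
]
Final: pos=(236.132,-136.331), heading=315, 18 segment(s) drawn

Segment lengths:
  seg 1: (0,0) -> (19.319,-5.176), length = 20
  seg 2: (19.319,-5.176) -> (29.944,-8.023), length = 11
  seg 3: (29.944,-8.023) -> (49.262,-13.2), length = 20
  seg 4: (49.262,-13.2) -> (59.887,-16.047), length = 11
  seg 5: (59.887,-16.047) -> (79.206,-21.223), length = 20
  seg 6: (79.206,-21.223) -> (89.831,-24.07), length = 11
  seg 7: (89.831,-24.07) -> (107.152,-34.07), length = 20
  seg 8: (107.152,-34.07) -> (116.678,-39.57), length = 11
  seg 9: (116.678,-39.57) -> (133.998,-49.57), length = 20
  seg 10: (133.998,-49.57) -> (143.525,-55.07), length = 11
  seg 11: (143.525,-55.07) -> (160.845,-65.07), length = 20
  seg 12: (160.845,-65.07) -> (170.371,-70.57), length = 11
  seg 13: (170.371,-70.57) -> (184.514,-84.712), length = 20
  seg 14: (184.514,-84.712) -> (192.292,-92.49), length = 11
  seg 15: (192.292,-92.49) -> (206.434,-106.633), length = 20
  seg 16: (206.434,-106.633) -> (214.212,-114.411), length = 11
  seg 17: (214.212,-114.411) -> (228.354,-128.553), length = 20
  seg 18: (228.354,-128.553) -> (236.132,-136.331), length = 11
Total = 279

Answer: 279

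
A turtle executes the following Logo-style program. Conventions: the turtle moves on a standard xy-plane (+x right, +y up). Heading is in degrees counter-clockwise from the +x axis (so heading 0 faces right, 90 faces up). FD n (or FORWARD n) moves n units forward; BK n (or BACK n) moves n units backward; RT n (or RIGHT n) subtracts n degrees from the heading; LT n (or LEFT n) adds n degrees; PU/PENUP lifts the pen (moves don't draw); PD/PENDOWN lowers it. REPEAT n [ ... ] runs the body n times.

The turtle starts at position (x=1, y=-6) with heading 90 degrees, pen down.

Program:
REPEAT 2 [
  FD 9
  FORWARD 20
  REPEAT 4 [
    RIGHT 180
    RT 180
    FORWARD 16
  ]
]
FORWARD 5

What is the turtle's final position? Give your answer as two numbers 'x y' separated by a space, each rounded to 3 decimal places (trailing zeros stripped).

Answer: 1 185

Derivation:
Executing turtle program step by step:
Start: pos=(1,-6), heading=90, pen down
REPEAT 2 [
  -- iteration 1/2 --
  FD 9: (1,-6) -> (1,3) [heading=90, draw]
  FD 20: (1,3) -> (1,23) [heading=90, draw]
  REPEAT 4 [
    -- iteration 1/4 --
    RT 180: heading 90 -> 270
    RT 180: heading 270 -> 90
    FD 16: (1,23) -> (1,39) [heading=90, draw]
    -- iteration 2/4 --
    RT 180: heading 90 -> 270
    RT 180: heading 270 -> 90
    FD 16: (1,39) -> (1,55) [heading=90, draw]
    -- iteration 3/4 --
    RT 180: heading 90 -> 270
    RT 180: heading 270 -> 90
    FD 16: (1,55) -> (1,71) [heading=90, draw]
    -- iteration 4/4 --
    RT 180: heading 90 -> 270
    RT 180: heading 270 -> 90
    FD 16: (1,71) -> (1,87) [heading=90, draw]
  ]
  -- iteration 2/2 --
  FD 9: (1,87) -> (1,96) [heading=90, draw]
  FD 20: (1,96) -> (1,116) [heading=90, draw]
  REPEAT 4 [
    -- iteration 1/4 --
    RT 180: heading 90 -> 270
    RT 180: heading 270 -> 90
    FD 16: (1,116) -> (1,132) [heading=90, draw]
    -- iteration 2/4 --
    RT 180: heading 90 -> 270
    RT 180: heading 270 -> 90
    FD 16: (1,132) -> (1,148) [heading=90, draw]
    -- iteration 3/4 --
    RT 180: heading 90 -> 270
    RT 180: heading 270 -> 90
    FD 16: (1,148) -> (1,164) [heading=90, draw]
    -- iteration 4/4 --
    RT 180: heading 90 -> 270
    RT 180: heading 270 -> 90
    FD 16: (1,164) -> (1,180) [heading=90, draw]
  ]
]
FD 5: (1,180) -> (1,185) [heading=90, draw]
Final: pos=(1,185), heading=90, 13 segment(s) drawn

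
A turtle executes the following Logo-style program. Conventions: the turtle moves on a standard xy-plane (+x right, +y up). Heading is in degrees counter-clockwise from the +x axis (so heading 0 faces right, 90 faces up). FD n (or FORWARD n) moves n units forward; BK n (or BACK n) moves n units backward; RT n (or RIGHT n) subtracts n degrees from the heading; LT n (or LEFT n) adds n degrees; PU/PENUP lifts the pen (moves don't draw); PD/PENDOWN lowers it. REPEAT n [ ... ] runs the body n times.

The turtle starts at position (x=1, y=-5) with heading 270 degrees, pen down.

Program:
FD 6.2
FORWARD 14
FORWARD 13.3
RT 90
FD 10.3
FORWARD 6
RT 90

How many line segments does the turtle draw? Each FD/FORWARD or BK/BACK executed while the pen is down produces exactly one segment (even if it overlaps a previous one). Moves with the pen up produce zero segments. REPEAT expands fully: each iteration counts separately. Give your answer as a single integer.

Executing turtle program step by step:
Start: pos=(1,-5), heading=270, pen down
FD 6.2: (1,-5) -> (1,-11.2) [heading=270, draw]
FD 14: (1,-11.2) -> (1,-25.2) [heading=270, draw]
FD 13.3: (1,-25.2) -> (1,-38.5) [heading=270, draw]
RT 90: heading 270 -> 180
FD 10.3: (1,-38.5) -> (-9.3,-38.5) [heading=180, draw]
FD 6: (-9.3,-38.5) -> (-15.3,-38.5) [heading=180, draw]
RT 90: heading 180 -> 90
Final: pos=(-15.3,-38.5), heading=90, 5 segment(s) drawn
Segments drawn: 5

Answer: 5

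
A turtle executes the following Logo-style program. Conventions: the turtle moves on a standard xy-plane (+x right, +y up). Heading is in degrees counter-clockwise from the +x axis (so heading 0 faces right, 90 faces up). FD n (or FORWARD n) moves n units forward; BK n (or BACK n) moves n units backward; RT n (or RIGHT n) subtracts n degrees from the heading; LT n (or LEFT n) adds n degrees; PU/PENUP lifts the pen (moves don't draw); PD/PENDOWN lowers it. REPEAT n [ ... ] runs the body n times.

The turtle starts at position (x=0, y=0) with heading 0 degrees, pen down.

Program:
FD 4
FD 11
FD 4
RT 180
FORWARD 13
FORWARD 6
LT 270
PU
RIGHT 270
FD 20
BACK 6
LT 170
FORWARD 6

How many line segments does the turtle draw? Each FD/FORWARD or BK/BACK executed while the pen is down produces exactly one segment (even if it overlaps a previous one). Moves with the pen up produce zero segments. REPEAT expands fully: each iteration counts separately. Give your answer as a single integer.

Executing turtle program step by step:
Start: pos=(0,0), heading=0, pen down
FD 4: (0,0) -> (4,0) [heading=0, draw]
FD 11: (4,0) -> (15,0) [heading=0, draw]
FD 4: (15,0) -> (19,0) [heading=0, draw]
RT 180: heading 0 -> 180
FD 13: (19,0) -> (6,0) [heading=180, draw]
FD 6: (6,0) -> (0,0) [heading=180, draw]
LT 270: heading 180 -> 90
PU: pen up
RT 270: heading 90 -> 180
FD 20: (0,0) -> (-20,0) [heading=180, move]
BK 6: (-20,0) -> (-14,0) [heading=180, move]
LT 170: heading 180 -> 350
FD 6: (-14,0) -> (-8.091,-1.042) [heading=350, move]
Final: pos=(-8.091,-1.042), heading=350, 5 segment(s) drawn
Segments drawn: 5

Answer: 5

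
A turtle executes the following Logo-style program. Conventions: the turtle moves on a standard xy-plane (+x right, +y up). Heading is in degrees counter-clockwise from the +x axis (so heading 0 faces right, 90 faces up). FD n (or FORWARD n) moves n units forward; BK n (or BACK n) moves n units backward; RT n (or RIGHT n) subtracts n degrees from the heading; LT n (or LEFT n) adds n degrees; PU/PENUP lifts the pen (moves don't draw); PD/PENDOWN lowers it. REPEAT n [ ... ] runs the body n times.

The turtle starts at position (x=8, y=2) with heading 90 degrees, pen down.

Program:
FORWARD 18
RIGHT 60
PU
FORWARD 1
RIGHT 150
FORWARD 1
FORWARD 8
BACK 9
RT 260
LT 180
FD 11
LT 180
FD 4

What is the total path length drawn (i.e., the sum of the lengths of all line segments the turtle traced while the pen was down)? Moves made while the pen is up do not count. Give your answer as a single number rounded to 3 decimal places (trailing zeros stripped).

Answer: 18

Derivation:
Executing turtle program step by step:
Start: pos=(8,2), heading=90, pen down
FD 18: (8,2) -> (8,20) [heading=90, draw]
RT 60: heading 90 -> 30
PU: pen up
FD 1: (8,20) -> (8.866,20.5) [heading=30, move]
RT 150: heading 30 -> 240
FD 1: (8.866,20.5) -> (8.366,19.634) [heading=240, move]
FD 8: (8.366,19.634) -> (4.366,12.706) [heading=240, move]
BK 9: (4.366,12.706) -> (8.866,20.5) [heading=240, move]
RT 260: heading 240 -> 340
LT 180: heading 340 -> 160
FD 11: (8.866,20.5) -> (-1.471,24.262) [heading=160, move]
LT 180: heading 160 -> 340
FD 4: (-1.471,24.262) -> (2.288,22.894) [heading=340, move]
Final: pos=(2.288,22.894), heading=340, 1 segment(s) drawn

Segment lengths:
  seg 1: (8,2) -> (8,20), length = 18
Total = 18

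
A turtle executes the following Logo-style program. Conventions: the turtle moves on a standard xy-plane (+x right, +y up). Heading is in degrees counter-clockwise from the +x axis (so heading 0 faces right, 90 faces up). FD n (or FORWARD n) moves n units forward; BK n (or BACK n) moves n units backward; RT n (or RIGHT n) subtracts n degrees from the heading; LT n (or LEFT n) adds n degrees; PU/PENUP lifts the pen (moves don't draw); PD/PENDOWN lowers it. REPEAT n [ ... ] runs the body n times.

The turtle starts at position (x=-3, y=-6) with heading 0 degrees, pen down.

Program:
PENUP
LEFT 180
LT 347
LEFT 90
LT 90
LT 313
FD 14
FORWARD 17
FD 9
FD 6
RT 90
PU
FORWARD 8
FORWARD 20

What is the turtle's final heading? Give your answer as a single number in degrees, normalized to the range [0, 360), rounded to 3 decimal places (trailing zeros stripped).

Executing turtle program step by step:
Start: pos=(-3,-6), heading=0, pen down
PU: pen up
LT 180: heading 0 -> 180
LT 347: heading 180 -> 167
LT 90: heading 167 -> 257
LT 90: heading 257 -> 347
LT 313: heading 347 -> 300
FD 14: (-3,-6) -> (4,-18.124) [heading=300, move]
FD 17: (4,-18.124) -> (12.5,-32.847) [heading=300, move]
FD 9: (12.5,-32.847) -> (17,-40.641) [heading=300, move]
FD 6: (17,-40.641) -> (20,-45.837) [heading=300, move]
RT 90: heading 300 -> 210
PU: pen up
FD 8: (20,-45.837) -> (13.072,-49.837) [heading=210, move]
FD 20: (13.072,-49.837) -> (-4.249,-59.837) [heading=210, move]
Final: pos=(-4.249,-59.837), heading=210, 0 segment(s) drawn

Answer: 210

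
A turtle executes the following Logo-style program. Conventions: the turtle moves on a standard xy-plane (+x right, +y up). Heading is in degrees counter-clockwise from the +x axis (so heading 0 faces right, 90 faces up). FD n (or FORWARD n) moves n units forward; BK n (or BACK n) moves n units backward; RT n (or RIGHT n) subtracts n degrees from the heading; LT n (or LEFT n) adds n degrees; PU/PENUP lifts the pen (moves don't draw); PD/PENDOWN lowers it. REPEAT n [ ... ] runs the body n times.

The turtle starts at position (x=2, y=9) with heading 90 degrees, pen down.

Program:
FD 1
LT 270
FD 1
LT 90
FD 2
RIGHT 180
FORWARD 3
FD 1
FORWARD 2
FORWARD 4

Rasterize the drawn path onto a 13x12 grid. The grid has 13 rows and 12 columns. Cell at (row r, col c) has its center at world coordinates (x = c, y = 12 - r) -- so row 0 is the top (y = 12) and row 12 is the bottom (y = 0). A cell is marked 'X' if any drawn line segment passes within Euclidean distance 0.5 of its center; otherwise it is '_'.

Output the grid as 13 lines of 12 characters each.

Segment 0: (2,9) -> (2,10)
Segment 1: (2,10) -> (3,10)
Segment 2: (3,10) -> (3,12)
Segment 3: (3,12) -> (3,9)
Segment 4: (3,9) -> (3,8)
Segment 5: (3,8) -> (3,6)
Segment 6: (3,6) -> (3,2)

Answer: ___X________
___X________
__XX________
__XX________
___X________
___X________
___X________
___X________
___X________
___X________
___X________
____________
____________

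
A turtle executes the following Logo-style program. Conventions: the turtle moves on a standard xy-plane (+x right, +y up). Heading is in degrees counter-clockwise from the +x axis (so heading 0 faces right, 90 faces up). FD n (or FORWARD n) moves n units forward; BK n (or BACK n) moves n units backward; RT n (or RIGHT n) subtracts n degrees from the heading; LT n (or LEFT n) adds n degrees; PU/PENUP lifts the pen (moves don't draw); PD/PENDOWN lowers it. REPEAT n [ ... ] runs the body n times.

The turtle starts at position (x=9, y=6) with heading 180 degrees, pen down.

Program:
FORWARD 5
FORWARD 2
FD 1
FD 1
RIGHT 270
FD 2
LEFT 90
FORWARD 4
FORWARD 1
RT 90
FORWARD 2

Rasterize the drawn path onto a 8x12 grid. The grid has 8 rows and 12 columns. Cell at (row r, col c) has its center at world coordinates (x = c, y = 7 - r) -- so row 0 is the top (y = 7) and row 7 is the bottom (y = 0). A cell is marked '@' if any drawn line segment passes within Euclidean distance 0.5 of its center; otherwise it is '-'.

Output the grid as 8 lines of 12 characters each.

Segment 0: (9,6) -> (4,6)
Segment 1: (4,6) -> (2,6)
Segment 2: (2,6) -> (1,6)
Segment 3: (1,6) -> (0,6)
Segment 4: (0,6) -> (0,4)
Segment 5: (0,4) -> (4,4)
Segment 6: (4,4) -> (5,4)
Segment 7: (5,4) -> (5,2)

Answer: ------------
@@@@@@@@@@--
@-----------
@@@@@@------
-----@------
-----@------
------------
------------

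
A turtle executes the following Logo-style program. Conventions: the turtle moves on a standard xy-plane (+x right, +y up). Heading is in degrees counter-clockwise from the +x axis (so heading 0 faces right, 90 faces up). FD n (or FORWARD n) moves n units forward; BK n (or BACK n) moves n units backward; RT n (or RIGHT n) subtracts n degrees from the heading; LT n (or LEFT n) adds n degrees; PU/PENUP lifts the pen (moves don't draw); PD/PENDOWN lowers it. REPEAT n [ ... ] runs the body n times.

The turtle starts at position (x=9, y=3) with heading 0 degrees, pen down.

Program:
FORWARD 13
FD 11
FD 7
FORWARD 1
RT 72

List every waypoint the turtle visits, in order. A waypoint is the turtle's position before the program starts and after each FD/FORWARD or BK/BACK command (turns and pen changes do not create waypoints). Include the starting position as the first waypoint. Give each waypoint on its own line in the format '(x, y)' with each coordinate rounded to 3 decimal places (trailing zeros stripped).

Executing turtle program step by step:
Start: pos=(9,3), heading=0, pen down
FD 13: (9,3) -> (22,3) [heading=0, draw]
FD 11: (22,3) -> (33,3) [heading=0, draw]
FD 7: (33,3) -> (40,3) [heading=0, draw]
FD 1: (40,3) -> (41,3) [heading=0, draw]
RT 72: heading 0 -> 288
Final: pos=(41,3), heading=288, 4 segment(s) drawn
Waypoints (5 total):
(9, 3)
(22, 3)
(33, 3)
(40, 3)
(41, 3)

Answer: (9, 3)
(22, 3)
(33, 3)
(40, 3)
(41, 3)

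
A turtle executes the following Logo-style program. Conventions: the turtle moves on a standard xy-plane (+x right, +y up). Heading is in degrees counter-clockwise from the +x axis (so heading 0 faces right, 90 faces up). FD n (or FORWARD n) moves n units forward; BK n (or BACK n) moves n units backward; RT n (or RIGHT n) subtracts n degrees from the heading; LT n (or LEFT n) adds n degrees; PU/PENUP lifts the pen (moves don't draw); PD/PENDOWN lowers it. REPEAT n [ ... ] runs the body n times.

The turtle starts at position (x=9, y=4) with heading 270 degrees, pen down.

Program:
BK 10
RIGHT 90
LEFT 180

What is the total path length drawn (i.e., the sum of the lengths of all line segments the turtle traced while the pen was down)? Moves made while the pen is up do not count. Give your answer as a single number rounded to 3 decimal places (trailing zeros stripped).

Answer: 10

Derivation:
Executing turtle program step by step:
Start: pos=(9,4), heading=270, pen down
BK 10: (9,4) -> (9,14) [heading=270, draw]
RT 90: heading 270 -> 180
LT 180: heading 180 -> 0
Final: pos=(9,14), heading=0, 1 segment(s) drawn

Segment lengths:
  seg 1: (9,4) -> (9,14), length = 10
Total = 10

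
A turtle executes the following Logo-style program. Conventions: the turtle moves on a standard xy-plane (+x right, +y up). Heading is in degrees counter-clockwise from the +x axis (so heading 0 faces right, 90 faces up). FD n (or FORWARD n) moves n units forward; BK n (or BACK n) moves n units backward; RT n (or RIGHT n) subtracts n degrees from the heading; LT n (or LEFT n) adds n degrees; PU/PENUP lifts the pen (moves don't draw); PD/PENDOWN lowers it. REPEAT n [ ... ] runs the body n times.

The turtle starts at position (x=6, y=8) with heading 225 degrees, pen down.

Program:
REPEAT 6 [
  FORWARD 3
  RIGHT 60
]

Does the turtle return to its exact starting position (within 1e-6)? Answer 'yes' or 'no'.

Answer: yes

Derivation:
Executing turtle program step by step:
Start: pos=(6,8), heading=225, pen down
REPEAT 6 [
  -- iteration 1/6 --
  FD 3: (6,8) -> (3.879,5.879) [heading=225, draw]
  RT 60: heading 225 -> 165
  -- iteration 2/6 --
  FD 3: (3.879,5.879) -> (0.981,6.655) [heading=165, draw]
  RT 60: heading 165 -> 105
  -- iteration 3/6 --
  FD 3: (0.981,6.655) -> (0.204,9.553) [heading=105, draw]
  RT 60: heading 105 -> 45
  -- iteration 4/6 --
  FD 3: (0.204,9.553) -> (2.326,11.674) [heading=45, draw]
  RT 60: heading 45 -> 345
  -- iteration 5/6 --
  FD 3: (2.326,11.674) -> (5.224,10.898) [heading=345, draw]
  RT 60: heading 345 -> 285
  -- iteration 6/6 --
  FD 3: (5.224,10.898) -> (6,8) [heading=285, draw]
  RT 60: heading 285 -> 225
]
Final: pos=(6,8), heading=225, 6 segment(s) drawn

Start position: (6, 8)
Final position: (6, 8)
Distance = 0; < 1e-6 -> CLOSED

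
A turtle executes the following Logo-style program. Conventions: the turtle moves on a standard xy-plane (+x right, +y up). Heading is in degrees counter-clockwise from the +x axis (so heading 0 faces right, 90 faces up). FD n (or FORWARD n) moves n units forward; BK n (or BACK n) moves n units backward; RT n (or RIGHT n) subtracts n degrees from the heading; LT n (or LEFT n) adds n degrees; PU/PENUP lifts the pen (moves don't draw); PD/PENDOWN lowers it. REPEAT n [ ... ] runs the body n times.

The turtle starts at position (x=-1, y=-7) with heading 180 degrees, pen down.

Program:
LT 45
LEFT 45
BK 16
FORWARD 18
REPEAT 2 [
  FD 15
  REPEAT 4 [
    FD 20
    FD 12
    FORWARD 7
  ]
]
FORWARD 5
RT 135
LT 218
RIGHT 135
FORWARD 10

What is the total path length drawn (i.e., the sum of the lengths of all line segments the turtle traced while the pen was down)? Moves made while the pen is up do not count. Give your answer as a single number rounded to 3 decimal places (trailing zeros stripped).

Answer: 391

Derivation:
Executing turtle program step by step:
Start: pos=(-1,-7), heading=180, pen down
LT 45: heading 180 -> 225
LT 45: heading 225 -> 270
BK 16: (-1,-7) -> (-1,9) [heading=270, draw]
FD 18: (-1,9) -> (-1,-9) [heading=270, draw]
REPEAT 2 [
  -- iteration 1/2 --
  FD 15: (-1,-9) -> (-1,-24) [heading=270, draw]
  REPEAT 4 [
    -- iteration 1/4 --
    FD 20: (-1,-24) -> (-1,-44) [heading=270, draw]
    FD 12: (-1,-44) -> (-1,-56) [heading=270, draw]
    FD 7: (-1,-56) -> (-1,-63) [heading=270, draw]
    -- iteration 2/4 --
    FD 20: (-1,-63) -> (-1,-83) [heading=270, draw]
    FD 12: (-1,-83) -> (-1,-95) [heading=270, draw]
    FD 7: (-1,-95) -> (-1,-102) [heading=270, draw]
    -- iteration 3/4 --
    FD 20: (-1,-102) -> (-1,-122) [heading=270, draw]
    FD 12: (-1,-122) -> (-1,-134) [heading=270, draw]
    FD 7: (-1,-134) -> (-1,-141) [heading=270, draw]
    -- iteration 4/4 --
    FD 20: (-1,-141) -> (-1,-161) [heading=270, draw]
    FD 12: (-1,-161) -> (-1,-173) [heading=270, draw]
    FD 7: (-1,-173) -> (-1,-180) [heading=270, draw]
  ]
  -- iteration 2/2 --
  FD 15: (-1,-180) -> (-1,-195) [heading=270, draw]
  REPEAT 4 [
    -- iteration 1/4 --
    FD 20: (-1,-195) -> (-1,-215) [heading=270, draw]
    FD 12: (-1,-215) -> (-1,-227) [heading=270, draw]
    FD 7: (-1,-227) -> (-1,-234) [heading=270, draw]
    -- iteration 2/4 --
    FD 20: (-1,-234) -> (-1,-254) [heading=270, draw]
    FD 12: (-1,-254) -> (-1,-266) [heading=270, draw]
    FD 7: (-1,-266) -> (-1,-273) [heading=270, draw]
    -- iteration 3/4 --
    FD 20: (-1,-273) -> (-1,-293) [heading=270, draw]
    FD 12: (-1,-293) -> (-1,-305) [heading=270, draw]
    FD 7: (-1,-305) -> (-1,-312) [heading=270, draw]
    -- iteration 4/4 --
    FD 20: (-1,-312) -> (-1,-332) [heading=270, draw]
    FD 12: (-1,-332) -> (-1,-344) [heading=270, draw]
    FD 7: (-1,-344) -> (-1,-351) [heading=270, draw]
  ]
]
FD 5: (-1,-351) -> (-1,-356) [heading=270, draw]
RT 135: heading 270 -> 135
LT 218: heading 135 -> 353
RT 135: heading 353 -> 218
FD 10: (-1,-356) -> (-8.88,-362.157) [heading=218, draw]
Final: pos=(-8.88,-362.157), heading=218, 30 segment(s) drawn

Segment lengths:
  seg 1: (-1,-7) -> (-1,9), length = 16
  seg 2: (-1,9) -> (-1,-9), length = 18
  seg 3: (-1,-9) -> (-1,-24), length = 15
  seg 4: (-1,-24) -> (-1,-44), length = 20
  seg 5: (-1,-44) -> (-1,-56), length = 12
  seg 6: (-1,-56) -> (-1,-63), length = 7
  seg 7: (-1,-63) -> (-1,-83), length = 20
  seg 8: (-1,-83) -> (-1,-95), length = 12
  seg 9: (-1,-95) -> (-1,-102), length = 7
  seg 10: (-1,-102) -> (-1,-122), length = 20
  seg 11: (-1,-122) -> (-1,-134), length = 12
  seg 12: (-1,-134) -> (-1,-141), length = 7
  seg 13: (-1,-141) -> (-1,-161), length = 20
  seg 14: (-1,-161) -> (-1,-173), length = 12
  seg 15: (-1,-173) -> (-1,-180), length = 7
  seg 16: (-1,-180) -> (-1,-195), length = 15
  seg 17: (-1,-195) -> (-1,-215), length = 20
  seg 18: (-1,-215) -> (-1,-227), length = 12
  seg 19: (-1,-227) -> (-1,-234), length = 7
  seg 20: (-1,-234) -> (-1,-254), length = 20
  seg 21: (-1,-254) -> (-1,-266), length = 12
  seg 22: (-1,-266) -> (-1,-273), length = 7
  seg 23: (-1,-273) -> (-1,-293), length = 20
  seg 24: (-1,-293) -> (-1,-305), length = 12
  seg 25: (-1,-305) -> (-1,-312), length = 7
  seg 26: (-1,-312) -> (-1,-332), length = 20
  seg 27: (-1,-332) -> (-1,-344), length = 12
  seg 28: (-1,-344) -> (-1,-351), length = 7
  seg 29: (-1,-351) -> (-1,-356), length = 5
  seg 30: (-1,-356) -> (-8.88,-362.157), length = 10
Total = 391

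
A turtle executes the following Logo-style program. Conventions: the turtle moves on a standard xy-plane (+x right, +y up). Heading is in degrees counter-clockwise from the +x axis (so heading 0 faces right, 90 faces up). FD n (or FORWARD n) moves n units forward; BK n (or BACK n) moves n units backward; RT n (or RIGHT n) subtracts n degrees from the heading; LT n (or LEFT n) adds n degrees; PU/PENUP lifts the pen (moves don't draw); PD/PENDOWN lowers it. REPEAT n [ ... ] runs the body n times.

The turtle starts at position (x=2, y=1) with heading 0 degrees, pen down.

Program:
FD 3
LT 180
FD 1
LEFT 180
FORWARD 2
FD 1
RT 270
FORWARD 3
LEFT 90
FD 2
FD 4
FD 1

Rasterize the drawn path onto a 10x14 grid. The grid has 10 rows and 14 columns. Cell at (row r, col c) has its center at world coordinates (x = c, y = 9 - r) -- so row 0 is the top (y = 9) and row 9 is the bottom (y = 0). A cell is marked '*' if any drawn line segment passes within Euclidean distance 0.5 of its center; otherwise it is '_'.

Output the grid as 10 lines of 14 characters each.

Segment 0: (2,1) -> (5,1)
Segment 1: (5,1) -> (4,1)
Segment 2: (4,1) -> (6,1)
Segment 3: (6,1) -> (7,1)
Segment 4: (7,1) -> (7,4)
Segment 5: (7,4) -> (5,4)
Segment 6: (5,4) -> (1,4)
Segment 7: (1,4) -> (0,4)

Answer: ______________
______________
______________
______________
______________
********______
_______*______
_______*______
__******______
______________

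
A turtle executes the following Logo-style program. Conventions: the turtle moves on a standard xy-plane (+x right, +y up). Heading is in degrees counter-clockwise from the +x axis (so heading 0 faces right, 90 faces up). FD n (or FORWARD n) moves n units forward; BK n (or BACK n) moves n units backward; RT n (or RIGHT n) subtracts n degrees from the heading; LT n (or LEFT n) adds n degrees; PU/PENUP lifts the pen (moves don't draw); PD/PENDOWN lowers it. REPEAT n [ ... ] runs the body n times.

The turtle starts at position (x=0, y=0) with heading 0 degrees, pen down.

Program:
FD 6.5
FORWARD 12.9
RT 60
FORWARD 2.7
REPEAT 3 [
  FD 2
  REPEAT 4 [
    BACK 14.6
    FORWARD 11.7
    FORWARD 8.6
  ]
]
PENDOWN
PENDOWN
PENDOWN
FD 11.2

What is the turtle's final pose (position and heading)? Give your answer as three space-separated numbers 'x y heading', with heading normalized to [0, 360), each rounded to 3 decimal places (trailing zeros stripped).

Answer: 63.55 -76.47 300

Derivation:
Executing turtle program step by step:
Start: pos=(0,0), heading=0, pen down
FD 6.5: (0,0) -> (6.5,0) [heading=0, draw]
FD 12.9: (6.5,0) -> (19.4,0) [heading=0, draw]
RT 60: heading 0 -> 300
FD 2.7: (19.4,0) -> (20.75,-2.338) [heading=300, draw]
REPEAT 3 [
  -- iteration 1/3 --
  FD 2: (20.75,-2.338) -> (21.75,-4.07) [heading=300, draw]
  REPEAT 4 [
    -- iteration 1/4 --
    BK 14.6: (21.75,-4.07) -> (14.45,8.574) [heading=300, draw]
    FD 11.7: (14.45,8.574) -> (20.3,-1.559) [heading=300, draw]
    FD 8.6: (20.3,-1.559) -> (24.6,-9.007) [heading=300, draw]
    -- iteration 2/4 --
    BK 14.6: (24.6,-9.007) -> (17.3,3.637) [heading=300, draw]
    FD 11.7: (17.3,3.637) -> (23.15,-6.495) [heading=300, draw]
    FD 8.6: (23.15,-6.495) -> (27.45,-13.943) [heading=300, draw]
    -- iteration 3/4 --
    BK 14.6: (27.45,-13.943) -> (20.15,-1.299) [heading=300, draw]
    FD 11.7: (20.15,-1.299) -> (26,-11.432) [heading=300, draw]
    FD 8.6: (26,-11.432) -> (30.3,-18.879) [heading=300, draw]
    -- iteration 4/4 --
    BK 14.6: (30.3,-18.879) -> (23,-6.235) [heading=300, draw]
    FD 11.7: (23,-6.235) -> (28.85,-16.368) [heading=300, draw]
    FD 8.6: (28.85,-16.368) -> (33.15,-23.816) [heading=300, draw]
  ]
  -- iteration 2/3 --
  FD 2: (33.15,-23.816) -> (34.15,-25.548) [heading=300, draw]
  REPEAT 4 [
    -- iteration 1/4 --
    BK 14.6: (34.15,-25.548) -> (26.85,-12.904) [heading=300, draw]
    FD 11.7: (26.85,-12.904) -> (32.7,-23.036) [heading=300, draw]
    FD 8.6: (32.7,-23.036) -> (37,-30.484) [heading=300, draw]
    -- iteration 2/4 --
    BK 14.6: (37,-30.484) -> (29.7,-17.84) [heading=300, draw]
    FD 11.7: (29.7,-17.84) -> (35.55,-27.973) [heading=300, draw]
    FD 8.6: (35.55,-27.973) -> (39.85,-35.42) [heading=300, draw]
    -- iteration 3/4 --
    BK 14.6: (39.85,-35.42) -> (32.55,-22.776) [heading=300, draw]
    FD 11.7: (32.55,-22.776) -> (38.4,-32.909) [heading=300, draw]
    FD 8.6: (38.4,-32.909) -> (42.7,-40.357) [heading=300, draw]
    -- iteration 4/4 --
    BK 14.6: (42.7,-40.357) -> (35.4,-27.713) [heading=300, draw]
    FD 11.7: (35.4,-27.713) -> (41.25,-37.845) [heading=300, draw]
    FD 8.6: (41.25,-37.845) -> (45.55,-45.293) [heading=300, draw]
  ]
  -- iteration 3/3 --
  FD 2: (45.55,-45.293) -> (46.55,-47.025) [heading=300, draw]
  REPEAT 4 [
    -- iteration 1/4 --
    BK 14.6: (46.55,-47.025) -> (39.25,-34.381) [heading=300, draw]
    FD 11.7: (39.25,-34.381) -> (45.1,-44.514) [heading=300, draw]
    FD 8.6: (45.1,-44.514) -> (49.4,-51.962) [heading=300, draw]
    -- iteration 2/4 --
    BK 14.6: (49.4,-51.962) -> (42.1,-39.318) [heading=300, draw]
    FD 11.7: (42.1,-39.318) -> (47.95,-49.45) [heading=300, draw]
    FD 8.6: (47.95,-49.45) -> (52.25,-56.898) [heading=300, draw]
    -- iteration 3/4 --
    BK 14.6: (52.25,-56.898) -> (44.95,-44.254) [heading=300, draw]
    FD 11.7: (44.95,-44.254) -> (50.8,-54.386) [heading=300, draw]
    FD 8.6: (50.8,-54.386) -> (55.1,-61.834) [heading=300, draw]
    -- iteration 4/4 --
    BK 14.6: (55.1,-61.834) -> (47.8,-49.19) [heading=300, draw]
    FD 11.7: (47.8,-49.19) -> (53.65,-59.323) [heading=300, draw]
    FD 8.6: (53.65,-59.323) -> (57.95,-66.771) [heading=300, draw]
  ]
]
PD: pen down
PD: pen down
PD: pen down
FD 11.2: (57.95,-66.771) -> (63.55,-76.47) [heading=300, draw]
Final: pos=(63.55,-76.47), heading=300, 43 segment(s) drawn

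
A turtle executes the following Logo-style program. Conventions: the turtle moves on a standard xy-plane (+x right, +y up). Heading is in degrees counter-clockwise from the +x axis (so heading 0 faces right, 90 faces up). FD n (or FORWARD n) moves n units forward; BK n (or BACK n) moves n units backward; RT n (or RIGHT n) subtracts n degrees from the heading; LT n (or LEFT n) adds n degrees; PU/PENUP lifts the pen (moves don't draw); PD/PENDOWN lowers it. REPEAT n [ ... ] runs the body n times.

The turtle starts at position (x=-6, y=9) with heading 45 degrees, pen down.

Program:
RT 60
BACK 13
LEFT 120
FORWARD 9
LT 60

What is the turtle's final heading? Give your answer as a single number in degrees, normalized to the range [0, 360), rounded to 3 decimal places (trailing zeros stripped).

Answer: 165

Derivation:
Executing turtle program step by step:
Start: pos=(-6,9), heading=45, pen down
RT 60: heading 45 -> 345
BK 13: (-6,9) -> (-18.557,12.365) [heading=345, draw]
LT 120: heading 345 -> 105
FD 9: (-18.557,12.365) -> (-20.886,21.058) [heading=105, draw]
LT 60: heading 105 -> 165
Final: pos=(-20.886,21.058), heading=165, 2 segment(s) drawn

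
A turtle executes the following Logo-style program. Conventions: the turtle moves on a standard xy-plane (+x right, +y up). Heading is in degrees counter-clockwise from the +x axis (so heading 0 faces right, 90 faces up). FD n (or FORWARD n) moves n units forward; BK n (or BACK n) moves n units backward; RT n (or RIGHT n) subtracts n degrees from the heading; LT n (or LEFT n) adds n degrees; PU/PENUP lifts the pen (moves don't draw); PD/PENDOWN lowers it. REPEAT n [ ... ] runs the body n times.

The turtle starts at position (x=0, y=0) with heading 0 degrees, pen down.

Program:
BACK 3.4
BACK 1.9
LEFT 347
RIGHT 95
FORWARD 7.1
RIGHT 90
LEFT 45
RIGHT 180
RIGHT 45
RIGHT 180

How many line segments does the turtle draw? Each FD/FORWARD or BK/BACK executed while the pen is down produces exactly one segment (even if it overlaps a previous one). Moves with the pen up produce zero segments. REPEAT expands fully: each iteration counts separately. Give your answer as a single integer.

Answer: 3

Derivation:
Executing turtle program step by step:
Start: pos=(0,0), heading=0, pen down
BK 3.4: (0,0) -> (-3.4,0) [heading=0, draw]
BK 1.9: (-3.4,0) -> (-5.3,0) [heading=0, draw]
LT 347: heading 0 -> 347
RT 95: heading 347 -> 252
FD 7.1: (-5.3,0) -> (-7.494,-6.753) [heading=252, draw]
RT 90: heading 252 -> 162
LT 45: heading 162 -> 207
RT 180: heading 207 -> 27
RT 45: heading 27 -> 342
RT 180: heading 342 -> 162
Final: pos=(-7.494,-6.753), heading=162, 3 segment(s) drawn
Segments drawn: 3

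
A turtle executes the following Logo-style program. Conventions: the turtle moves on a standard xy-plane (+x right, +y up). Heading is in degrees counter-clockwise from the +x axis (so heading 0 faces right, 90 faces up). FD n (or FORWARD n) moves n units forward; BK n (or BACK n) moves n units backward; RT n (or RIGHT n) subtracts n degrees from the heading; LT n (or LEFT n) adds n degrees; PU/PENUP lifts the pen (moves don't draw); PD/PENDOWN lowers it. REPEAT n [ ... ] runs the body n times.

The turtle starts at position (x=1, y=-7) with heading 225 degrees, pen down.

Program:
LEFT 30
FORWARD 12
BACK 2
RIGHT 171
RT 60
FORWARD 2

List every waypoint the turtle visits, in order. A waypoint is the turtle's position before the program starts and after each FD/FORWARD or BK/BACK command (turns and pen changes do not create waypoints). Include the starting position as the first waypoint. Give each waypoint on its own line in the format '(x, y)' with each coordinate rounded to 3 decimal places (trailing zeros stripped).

Answer: (1, -7)
(-2.106, -18.591)
(-1.588, -16.659)
(0.239, -15.846)

Derivation:
Executing turtle program step by step:
Start: pos=(1,-7), heading=225, pen down
LT 30: heading 225 -> 255
FD 12: (1,-7) -> (-2.106,-18.591) [heading=255, draw]
BK 2: (-2.106,-18.591) -> (-1.588,-16.659) [heading=255, draw]
RT 171: heading 255 -> 84
RT 60: heading 84 -> 24
FD 2: (-1.588,-16.659) -> (0.239,-15.846) [heading=24, draw]
Final: pos=(0.239,-15.846), heading=24, 3 segment(s) drawn
Waypoints (4 total):
(1, -7)
(-2.106, -18.591)
(-1.588, -16.659)
(0.239, -15.846)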